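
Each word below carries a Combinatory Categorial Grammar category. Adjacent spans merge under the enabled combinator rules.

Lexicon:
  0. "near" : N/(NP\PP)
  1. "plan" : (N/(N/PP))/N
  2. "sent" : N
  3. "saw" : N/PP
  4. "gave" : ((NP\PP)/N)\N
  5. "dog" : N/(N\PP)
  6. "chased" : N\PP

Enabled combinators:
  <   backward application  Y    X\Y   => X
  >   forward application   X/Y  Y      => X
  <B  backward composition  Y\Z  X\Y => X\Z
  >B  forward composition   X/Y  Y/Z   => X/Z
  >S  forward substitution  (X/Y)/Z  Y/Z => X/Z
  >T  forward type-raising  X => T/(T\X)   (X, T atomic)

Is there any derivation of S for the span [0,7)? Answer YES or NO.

N/(NP\PP) (N/(N/PP))/N N N/PP ((NP\PP)/N)\N N/(N\PP) N\PP
CKY chart[0,7] = {N, N/(N\N), NP/(NP\N), PP/(PP\N), S/(S\N)}; S ∉ chart

NO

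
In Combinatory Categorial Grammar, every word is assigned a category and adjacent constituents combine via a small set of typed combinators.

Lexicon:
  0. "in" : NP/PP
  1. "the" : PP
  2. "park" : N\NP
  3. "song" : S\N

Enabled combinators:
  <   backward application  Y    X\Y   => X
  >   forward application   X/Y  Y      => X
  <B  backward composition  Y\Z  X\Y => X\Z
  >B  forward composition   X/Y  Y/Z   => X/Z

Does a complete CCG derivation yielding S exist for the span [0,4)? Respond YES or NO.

YES

[0,4] S   <
  [0,2] NP   >
    [0,1] "in" : NP/PP
    [1,2] "the" : PP
  [2,4] S\NP   <B
    [2,3] "park" : N\NP
    [3,4] "song" : S\N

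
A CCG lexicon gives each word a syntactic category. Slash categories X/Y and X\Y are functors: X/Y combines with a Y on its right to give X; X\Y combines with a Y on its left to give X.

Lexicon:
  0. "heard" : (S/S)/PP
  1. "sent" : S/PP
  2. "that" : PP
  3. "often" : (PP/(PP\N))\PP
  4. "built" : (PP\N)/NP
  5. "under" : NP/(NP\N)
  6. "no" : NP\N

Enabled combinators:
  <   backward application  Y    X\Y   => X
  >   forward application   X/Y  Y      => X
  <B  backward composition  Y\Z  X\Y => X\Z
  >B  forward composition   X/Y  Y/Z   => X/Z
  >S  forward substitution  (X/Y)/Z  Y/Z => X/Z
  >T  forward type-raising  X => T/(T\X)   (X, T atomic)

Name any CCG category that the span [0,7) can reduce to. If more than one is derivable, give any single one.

[0,7] S   >
  [0,2] S/PP   >S
    [0,1] "heard" : (S/S)/PP
    [1,2] "sent" : S/PP
  [2,7] PP   >
    [2,4] PP/(PP\N)   <
      [2,3] "that" : PP
      [3,4] "often" : (PP/(PP\N))\PP
    [4,7] PP\N   >
      [4,5] "built" : (PP\N)/NP
      [5,7] NP   >
        [5,6] "under" : NP/(NP\N)
        [6,7] "no" : NP\N

S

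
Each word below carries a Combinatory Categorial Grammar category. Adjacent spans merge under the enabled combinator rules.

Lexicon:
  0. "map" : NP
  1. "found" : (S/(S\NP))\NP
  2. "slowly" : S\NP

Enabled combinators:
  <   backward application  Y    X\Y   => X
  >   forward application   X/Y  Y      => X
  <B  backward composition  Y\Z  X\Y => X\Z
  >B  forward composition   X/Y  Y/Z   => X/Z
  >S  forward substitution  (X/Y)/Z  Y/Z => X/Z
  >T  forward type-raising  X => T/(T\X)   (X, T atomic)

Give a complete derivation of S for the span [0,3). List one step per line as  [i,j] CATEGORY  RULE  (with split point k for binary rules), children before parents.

[0,1] NP  lex  "map"
[1,2] (S/(S\NP))\NP  lex  "found"
[0,2] S/(S\NP)  <  k=1
[2,3] S\NP  lex  "slowly"
[0,3] S  >  k=2

[0,3] S   >
  [0,2] S/(S\NP)   <
    [0,1] "map" : NP
    [1,2] "found" : (S/(S\NP))\NP
  [2,3] "slowly" : S\NP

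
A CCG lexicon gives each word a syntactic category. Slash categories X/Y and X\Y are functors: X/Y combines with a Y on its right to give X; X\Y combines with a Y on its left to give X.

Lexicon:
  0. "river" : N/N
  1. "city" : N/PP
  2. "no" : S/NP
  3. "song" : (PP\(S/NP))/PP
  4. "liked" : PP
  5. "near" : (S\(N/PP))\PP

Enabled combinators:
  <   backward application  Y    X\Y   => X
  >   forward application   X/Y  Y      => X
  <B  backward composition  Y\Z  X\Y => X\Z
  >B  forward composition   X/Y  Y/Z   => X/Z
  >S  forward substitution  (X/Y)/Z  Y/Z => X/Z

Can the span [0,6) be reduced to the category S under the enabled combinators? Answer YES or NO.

[0,6] S   <
  [0,2] N/PP   >B
    [0,1] "river" : N/N
    [1,2] "city" : N/PP
  [2,6] S\(N/PP)   <
    [2,5] PP   <
      [2,3] "no" : S/NP
      [3,5] PP\(S/NP)   >
        [3,4] "song" : (PP\(S/NP))/PP
        [4,5] "liked" : PP
    [5,6] "near" : (S\(N/PP))\PP

YES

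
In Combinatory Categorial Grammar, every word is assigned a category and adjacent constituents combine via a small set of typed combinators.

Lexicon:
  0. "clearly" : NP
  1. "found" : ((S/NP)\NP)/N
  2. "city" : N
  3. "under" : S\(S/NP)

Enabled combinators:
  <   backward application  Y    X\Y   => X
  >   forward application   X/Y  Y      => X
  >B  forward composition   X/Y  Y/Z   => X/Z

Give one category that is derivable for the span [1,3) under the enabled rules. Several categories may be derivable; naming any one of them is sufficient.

(S/NP)\NP

[0,4] S   <
  [0,3] S/NP   <
    [0,1] "clearly" : NP
    [1,3] (S/NP)\NP   >
      [1,2] "found" : ((S/NP)\NP)/N
      [2,3] "city" : N
  [3,4] "under" : S\(S/NP)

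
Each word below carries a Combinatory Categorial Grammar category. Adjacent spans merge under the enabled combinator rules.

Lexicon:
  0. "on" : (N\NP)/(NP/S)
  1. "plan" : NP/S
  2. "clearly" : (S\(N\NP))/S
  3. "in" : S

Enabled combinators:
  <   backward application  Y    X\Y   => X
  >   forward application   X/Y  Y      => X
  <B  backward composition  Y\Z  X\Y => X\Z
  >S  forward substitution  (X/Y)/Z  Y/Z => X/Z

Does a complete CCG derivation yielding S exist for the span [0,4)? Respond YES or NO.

[0,4] S   <
  [0,2] N\NP   >
    [0,1] "on" : (N\NP)/(NP/S)
    [1,2] "plan" : NP/S
  [2,4] S\(N\NP)   >
    [2,3] "clearly" : (S\(N\NP))/S
    [3,4] "in" : S

YES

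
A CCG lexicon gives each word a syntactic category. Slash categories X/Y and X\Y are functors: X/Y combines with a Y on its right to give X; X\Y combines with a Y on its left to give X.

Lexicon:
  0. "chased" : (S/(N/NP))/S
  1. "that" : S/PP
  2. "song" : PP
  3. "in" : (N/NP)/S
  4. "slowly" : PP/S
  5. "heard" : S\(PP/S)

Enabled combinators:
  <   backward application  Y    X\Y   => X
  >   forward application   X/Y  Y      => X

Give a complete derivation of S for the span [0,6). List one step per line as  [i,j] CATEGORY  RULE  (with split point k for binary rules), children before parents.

[0,6] S   >
  [0,3] S/(N/NP)   >
    [0,1] "chased" : (S/(N/NP))/S
    [1,3] S   >
      [1,2] "that" : S/PP
      [2,3] "song" : PP
  [3,6] N/NP   >
    [3,4] "in" : (N/NP)/S
    [4,6] S   <
      [4,5] "slowly" : PP/S
      [5,6] "heard" : S\(PP/S)

[0,1] (S/(N/NP))/S  lex  "chased"
[1,2] S/PP  lex  "that"
[2,3] PP  lex  "song"
[1,3] S  >  k=2
[0,3] S/(N/NP)  >  k=1
[3,4] (N/NP)/S  lex  "in"
[4,5] PP/S  lex  "slowly"
[5,6] S\(PP/S)  lex  "heard"
[4,6] S  <  k=5
[3,6] N/NP  >  k=4
[0,6] S  >  k=3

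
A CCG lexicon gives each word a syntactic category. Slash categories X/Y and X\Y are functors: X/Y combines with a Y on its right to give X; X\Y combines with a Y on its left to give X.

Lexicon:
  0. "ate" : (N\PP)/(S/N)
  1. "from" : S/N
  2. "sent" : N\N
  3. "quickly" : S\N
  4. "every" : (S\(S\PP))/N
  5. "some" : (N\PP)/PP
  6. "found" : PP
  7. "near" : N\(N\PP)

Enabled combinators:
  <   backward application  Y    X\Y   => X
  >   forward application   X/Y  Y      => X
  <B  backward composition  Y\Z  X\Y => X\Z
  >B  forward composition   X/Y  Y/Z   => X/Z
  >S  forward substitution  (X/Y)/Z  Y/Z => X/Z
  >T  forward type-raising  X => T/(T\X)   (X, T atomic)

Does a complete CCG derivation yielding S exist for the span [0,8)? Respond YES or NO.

[0,8] S   <
  [0,4] S\PP   <B
    [0,2] N\PP   >
      [0,1] "ate" : (N\PP)/(S/N)
      [1,2] "from" : S/N
    [2,4] S\N   <B
      [2,3] "sent" : N\N
      [3,4] "quickly" : S\N
  [4,8] S\(S\PP)   >
    [4,5] "every" : (S\(S\PP))/N
    [5,8] N   <
      [5,7] N\PP   >
        [5,6] "some" : (N\PP)/PP
        [6,7] "found" : PP
      [7,8] "near" : N\(N\PP)

YES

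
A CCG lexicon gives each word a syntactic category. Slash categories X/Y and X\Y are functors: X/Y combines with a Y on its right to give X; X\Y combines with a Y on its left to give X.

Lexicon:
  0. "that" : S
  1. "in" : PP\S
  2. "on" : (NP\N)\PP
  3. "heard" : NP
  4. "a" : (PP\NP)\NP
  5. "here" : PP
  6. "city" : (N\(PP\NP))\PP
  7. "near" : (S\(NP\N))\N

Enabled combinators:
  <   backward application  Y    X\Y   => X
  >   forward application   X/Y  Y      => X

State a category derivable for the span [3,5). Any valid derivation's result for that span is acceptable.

[0,8] S   <
  [0,3] NP\N   <
    [0,2] PP   <
      [0,1] "that" : S
      [1,2] "in" : PP\S
    [2,3] "on" : (NP\N)\PP
  [3,8] S\(NP\N)   <
    [3,7] N   <
      [3,5] PP\NP   <
        [3,4] "heard" : NP
        [4,5] "a" : (PP\NP)\NP
      [5,7] N\(PP\NP)   <
        [5,6] "here" : PP
        [6,7] "city" : (N\(PP\NP))\PP
    [7,8] "near" : (S\(NP\N))\N

PP\NP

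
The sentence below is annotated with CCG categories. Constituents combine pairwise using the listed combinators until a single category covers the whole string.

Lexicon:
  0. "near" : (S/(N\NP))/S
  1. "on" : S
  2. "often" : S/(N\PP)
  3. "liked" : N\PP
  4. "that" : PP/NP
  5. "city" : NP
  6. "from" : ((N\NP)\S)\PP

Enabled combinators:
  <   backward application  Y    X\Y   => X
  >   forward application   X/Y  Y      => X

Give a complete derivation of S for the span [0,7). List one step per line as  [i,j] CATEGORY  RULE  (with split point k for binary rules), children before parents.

[0,1] (S/(N\NP))/S  lex  "near"
[1,2] S  lex  "on"
[0,2] S/(N\NP)  >  k=1
[2,3] S/(N\PP)  lex  "often"
[3,4] N\PP  lex  "liked"
[2,4] S  >  k=3
[4,5] PP/NP  lex  "that"
[5,6] NP  lex  "city"
[4,6] PP  >  k=5
[6,7] ((N\NP)\S)\PP  lex  "from"
[4,7] (N\NP)\S  <  k=6
[2,7] N\NP  <  k=4
[0,7] S  >  k=2

[0,7] S   >
  [0,2] S/(N\NP)   >
    [0,1] "near" : (S/(N\NP))/S
    [1,2] "on" : S
  [2,7] N\NP   <
    [2,4] S   >
      [2,3] "often" : S/(N\PP)
      [3,4] "liked" : N\PP
    [4,7] (N\NP)\S   <
      [4,6] PP   >
        [4,5] "that" : PP/NP
        [5,6] "city" : NP
      [6,7] "from" : ((N\NP)\S)\PP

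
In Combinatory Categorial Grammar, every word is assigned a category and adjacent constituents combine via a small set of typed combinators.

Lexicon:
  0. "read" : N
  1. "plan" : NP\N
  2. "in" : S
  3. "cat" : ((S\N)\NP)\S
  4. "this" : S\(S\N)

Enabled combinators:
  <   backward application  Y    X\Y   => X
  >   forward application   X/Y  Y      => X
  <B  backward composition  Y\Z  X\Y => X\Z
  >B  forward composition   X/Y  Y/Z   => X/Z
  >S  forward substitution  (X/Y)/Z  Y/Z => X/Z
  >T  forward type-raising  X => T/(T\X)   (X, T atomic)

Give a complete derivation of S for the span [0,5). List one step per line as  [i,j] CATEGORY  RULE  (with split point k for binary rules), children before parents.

[0,1] N  lex  "read"
[1,2] NP\N  lex  "plan"
[0,2] NP  <  k=1
[2,3] S  lex  "in"
[3,4] ((S\N)\NP)\S  lex  "cat"
[2,4] (S\N)\NP  <  k=3
[4,5] S\(S\N)  lex  "this"
[2,5] S\NP  <B  k=4
[0,5] S  <  k=2

[0,5] S   <
  [0,2] NP   <
    [0,1] "read" : N
    [1,2] "plan" : NP\N
  [2,5] S\NP   <B
    [2,4] (S\N)\NP   <
      [2,3] "in" : S
      [3,4] "cat" : ((S\N)\NP)\S
    [4,5] "this" : S\(S\N)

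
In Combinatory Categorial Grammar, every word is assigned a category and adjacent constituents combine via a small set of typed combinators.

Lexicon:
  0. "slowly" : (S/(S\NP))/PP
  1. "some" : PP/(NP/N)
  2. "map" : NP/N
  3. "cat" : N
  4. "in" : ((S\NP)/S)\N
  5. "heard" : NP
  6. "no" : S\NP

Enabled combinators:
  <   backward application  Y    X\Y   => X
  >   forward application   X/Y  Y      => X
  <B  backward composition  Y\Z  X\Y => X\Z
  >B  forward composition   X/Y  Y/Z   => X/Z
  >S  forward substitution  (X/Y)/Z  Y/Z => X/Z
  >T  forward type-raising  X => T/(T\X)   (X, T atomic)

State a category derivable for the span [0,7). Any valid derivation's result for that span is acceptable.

S

[0,7] S   >
  [0,3] S/(S\NP)   >
    [0,1] "slowly" : (S/(S\NP))/PP
    [1,3] PP   >
      [1,2] "some" : PP/(NP/N)
      [2,3] "map" : NP/N
  [3,7] S\NP   >
    [3,5] (S\NP)/S   <
      [3,4] "cat" : N
      [4,5] "in" : ((S\NP)/S)\N
    [5,7] S   <
      [5,6] "heard" : NP
      [6,7] "no" : S\NP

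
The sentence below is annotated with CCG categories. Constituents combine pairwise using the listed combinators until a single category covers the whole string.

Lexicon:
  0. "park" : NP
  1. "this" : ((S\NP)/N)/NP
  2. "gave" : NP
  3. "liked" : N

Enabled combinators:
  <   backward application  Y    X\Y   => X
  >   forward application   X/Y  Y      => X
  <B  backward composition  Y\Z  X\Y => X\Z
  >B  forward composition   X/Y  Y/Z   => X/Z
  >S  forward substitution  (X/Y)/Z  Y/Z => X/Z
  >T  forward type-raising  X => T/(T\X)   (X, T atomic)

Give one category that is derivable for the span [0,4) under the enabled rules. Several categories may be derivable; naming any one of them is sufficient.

S

[0,4] S   <
  [0,1] "park" : NP
  [1,4] S\NP   >
    [1,3] (S\NP)/N   >
      [1,2] "this" : ((S\NP)/N)/NP
      [2,3] "gave" : NP
    [3,4] "liked" : N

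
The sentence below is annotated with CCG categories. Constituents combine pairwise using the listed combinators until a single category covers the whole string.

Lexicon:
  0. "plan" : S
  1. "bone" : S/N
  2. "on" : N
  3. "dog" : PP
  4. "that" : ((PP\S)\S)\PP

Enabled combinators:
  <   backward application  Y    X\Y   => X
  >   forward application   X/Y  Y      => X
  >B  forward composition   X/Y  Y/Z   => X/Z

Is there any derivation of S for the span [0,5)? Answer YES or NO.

S S/N N PP ((PP\S)\S)\PP
CKY chart[0,5] = {PP}; S ∉ chart

NO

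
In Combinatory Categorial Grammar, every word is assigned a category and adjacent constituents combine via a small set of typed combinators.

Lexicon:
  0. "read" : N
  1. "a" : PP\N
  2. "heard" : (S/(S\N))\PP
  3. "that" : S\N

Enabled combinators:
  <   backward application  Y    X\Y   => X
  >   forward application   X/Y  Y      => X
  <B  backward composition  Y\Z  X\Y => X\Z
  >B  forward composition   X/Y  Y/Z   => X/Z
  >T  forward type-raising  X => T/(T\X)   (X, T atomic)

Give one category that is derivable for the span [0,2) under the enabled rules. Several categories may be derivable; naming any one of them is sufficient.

[0,4] S   >
  [0,3] S/(S\N)   <
    [0,2] PP   >
      [0,1] PP/(PP\N)   >T
        [0,1] "read" : N
      [1,2] "a" : PP\N
    [2,3] "heard" : (S/(S\N))\PP
  [3,4] "that" : S\N

PP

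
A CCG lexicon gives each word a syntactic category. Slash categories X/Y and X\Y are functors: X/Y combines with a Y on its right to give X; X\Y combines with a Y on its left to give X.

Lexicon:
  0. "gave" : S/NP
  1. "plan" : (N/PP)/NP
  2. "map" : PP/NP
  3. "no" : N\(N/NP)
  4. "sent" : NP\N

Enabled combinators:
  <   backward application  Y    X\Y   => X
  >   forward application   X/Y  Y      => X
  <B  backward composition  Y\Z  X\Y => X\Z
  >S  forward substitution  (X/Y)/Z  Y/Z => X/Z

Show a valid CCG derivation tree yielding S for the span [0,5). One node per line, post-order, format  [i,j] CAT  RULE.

[0,5] S   >
  [0,1] "gave" : S/NP
  [1,5] NP   <
    [1,4] N   <
      [1,3] N/NP   >S
        [1,2] "plan" : (N/PP)/NP
        [2,3] "map" : PP/NP
      [3,4] "no" : N\(N/NP)
    [4,5] "sent" : NP\N

[0,1] S/NP  lex  "gave"
[1,2] (N/PP)/NP  lex  "plan"
[2,3] PP/NP  lex  "map"
[1,3] N/NP  >S  k=2
[3,4] N\(N/NP)  lex  "no"
[1,4] N  <  k=3
[4,5] NP\N  lex  "sent"
[1,5] NP  <  k=4
[0,5] S  >  k=1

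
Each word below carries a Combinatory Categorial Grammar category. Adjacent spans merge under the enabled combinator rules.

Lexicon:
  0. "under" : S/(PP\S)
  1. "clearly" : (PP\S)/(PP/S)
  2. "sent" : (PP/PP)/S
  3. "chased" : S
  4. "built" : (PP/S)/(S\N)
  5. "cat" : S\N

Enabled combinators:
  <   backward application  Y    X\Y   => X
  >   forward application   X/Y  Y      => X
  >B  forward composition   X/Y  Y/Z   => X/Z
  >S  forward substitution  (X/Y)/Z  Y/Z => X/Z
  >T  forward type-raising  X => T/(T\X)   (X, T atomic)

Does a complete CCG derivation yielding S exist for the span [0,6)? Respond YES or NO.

[0,6] S   >
  [0,1] "under" : S/(PP\S)
  [1,6] PP\S   >
    [1,2] "clearly" : (PP\S)/(PP/S)
    [2,6] PP/S   >B
      [2,4] PP/PP   >
        [2,3] "sent" : (PP/PP)/S
        [3,4] "chased" : S
      [4,6] PP/S   >
        [4,5] "built" : (PP/S)/(S\N)
        [5,6] "cat" : S\N

YES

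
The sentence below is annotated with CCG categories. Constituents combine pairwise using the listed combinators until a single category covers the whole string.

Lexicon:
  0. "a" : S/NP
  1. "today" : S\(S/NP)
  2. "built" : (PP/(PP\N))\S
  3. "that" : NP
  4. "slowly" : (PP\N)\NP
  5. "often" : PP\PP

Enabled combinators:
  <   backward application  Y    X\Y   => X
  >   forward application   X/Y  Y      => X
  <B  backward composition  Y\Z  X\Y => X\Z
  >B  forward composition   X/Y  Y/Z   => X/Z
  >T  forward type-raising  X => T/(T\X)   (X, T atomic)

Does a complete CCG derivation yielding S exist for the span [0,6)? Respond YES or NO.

NO

S/NP S\(S/NP) (PP/(PP\N))\S NP (PP\N)\NP PP\PP
CKY chart[0,6] = {N/(N\PP), NP/(NP\PP), PP, PP/(PP\PP), S/(S\PP)}; S ∉ chart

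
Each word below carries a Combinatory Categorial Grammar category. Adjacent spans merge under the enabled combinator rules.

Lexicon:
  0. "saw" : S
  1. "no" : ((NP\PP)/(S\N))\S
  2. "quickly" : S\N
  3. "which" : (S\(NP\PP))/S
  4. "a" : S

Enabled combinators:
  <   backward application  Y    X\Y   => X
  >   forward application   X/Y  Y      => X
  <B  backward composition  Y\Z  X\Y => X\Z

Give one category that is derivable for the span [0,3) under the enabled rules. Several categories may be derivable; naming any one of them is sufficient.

NP\PP

[0,5] S   <
  [0,3] NP\PP   >
    [0,2] (NP\PP)/(S\N)   <
      [0,1] "saw" : S
      [1,2] "no" : ((NP\PP)/(S\N))\S
    [2,3] "quickly" : S\N
  [3,5] S\(NP\PP)   >
    [3,4] "which" : (S\(NP\PP))/S
    [4,5] "a" : S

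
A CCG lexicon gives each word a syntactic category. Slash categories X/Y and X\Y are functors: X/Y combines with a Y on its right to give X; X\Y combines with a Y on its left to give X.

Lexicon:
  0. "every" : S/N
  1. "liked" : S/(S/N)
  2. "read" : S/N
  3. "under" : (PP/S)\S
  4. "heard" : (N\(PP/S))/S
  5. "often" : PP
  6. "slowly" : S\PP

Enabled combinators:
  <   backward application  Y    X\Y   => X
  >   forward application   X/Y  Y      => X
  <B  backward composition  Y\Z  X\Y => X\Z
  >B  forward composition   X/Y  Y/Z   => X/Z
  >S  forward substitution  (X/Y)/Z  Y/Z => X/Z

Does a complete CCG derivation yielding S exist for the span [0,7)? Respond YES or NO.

YES

[0,7] S   >
  [0,1] "every" : S/N
  [1,7] N   <
    [1,4] PP/S   <
      [1,3] S   >
        [1,2] "liked" : S/(S/N)
        [2,3] "read" : S/N
      [3,4] "under" : (PP/S)\S
    [4,7] N\(PP/S)   >
      [4,5] "heard" : (N\(PP/S))/S
      [5,7] S   <
        [5,6] "often" : PP
        [6,7] "slowly" : S\PP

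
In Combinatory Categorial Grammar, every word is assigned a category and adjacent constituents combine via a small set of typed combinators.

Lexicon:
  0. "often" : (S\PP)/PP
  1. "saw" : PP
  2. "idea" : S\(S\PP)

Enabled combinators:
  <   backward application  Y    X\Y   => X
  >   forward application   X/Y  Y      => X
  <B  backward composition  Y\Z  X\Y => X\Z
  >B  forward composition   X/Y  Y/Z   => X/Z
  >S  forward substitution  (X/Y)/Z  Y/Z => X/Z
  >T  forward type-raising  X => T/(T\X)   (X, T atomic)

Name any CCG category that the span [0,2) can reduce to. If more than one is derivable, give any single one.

[0,3] S   <
  [0,2] S\PP   >
    [0,1] "often" : (S\PP)/PP
    [1,2] "saw" : PP
  [2,3] "idea" : S\(S\PP)

S\PP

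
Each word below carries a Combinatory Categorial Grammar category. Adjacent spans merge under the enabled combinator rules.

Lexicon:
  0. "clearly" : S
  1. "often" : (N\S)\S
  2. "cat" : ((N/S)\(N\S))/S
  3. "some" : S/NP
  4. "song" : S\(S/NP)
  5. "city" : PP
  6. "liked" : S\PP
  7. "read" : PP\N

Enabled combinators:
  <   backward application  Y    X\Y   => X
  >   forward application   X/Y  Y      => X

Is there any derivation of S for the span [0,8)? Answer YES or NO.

NO

S (N\S)\S ((N/S)\(N\S))/S S/NP S\(S/NP) PP S\PP PP\N
CKY chart[0,8] = {PP}; S ∉ chart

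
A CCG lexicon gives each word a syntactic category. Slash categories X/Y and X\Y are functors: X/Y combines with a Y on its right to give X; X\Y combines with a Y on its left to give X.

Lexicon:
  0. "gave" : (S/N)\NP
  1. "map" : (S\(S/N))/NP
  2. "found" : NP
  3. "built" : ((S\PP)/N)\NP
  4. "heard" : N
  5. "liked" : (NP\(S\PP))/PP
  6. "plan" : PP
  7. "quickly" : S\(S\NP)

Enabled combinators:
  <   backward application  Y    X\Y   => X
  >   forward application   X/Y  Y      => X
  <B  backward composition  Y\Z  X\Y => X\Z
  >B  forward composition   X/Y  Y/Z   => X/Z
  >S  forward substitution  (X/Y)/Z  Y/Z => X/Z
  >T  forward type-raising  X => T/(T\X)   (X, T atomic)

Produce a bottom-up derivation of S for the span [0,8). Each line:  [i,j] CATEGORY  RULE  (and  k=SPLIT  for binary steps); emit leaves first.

[0,8] S   <
  [0,7] S\NP   <B
    [0,1] "gave" : (S/N)\NP
    [1,7] S\(S/N)   >
      [1,2] "map" : (S\(S/N))/NP
      [2,7] NP   <
        [2,5] S\PP   >
          [2,4] (S\PP)/N   <
            [2,3] "found" : NP
            [3,4] "built" : ((S\PP)/N)\NP
          [4,5] "heard" : N
        [5,7] NP\(S\PP)   >
          [5,6] "liked" : (NP\(S\PP))/PP
          [6,7] "plan" : PP
  [7,8] "quickly" : S\(S\NP)

[0,1] (S/N)\NP  lex  "gave"
[1,2] (S\(S/N))/NP  lex  "map"
[2,3] NP  lex  "found"
[3,4] ((S\PP)/N)\NP  lex  "built"
[2,4] (S\PP)/N  <  k=3
[4,5] N  lex  "heard"
[2,5] S\PP  >  k=4
[5,6] (NP\(S\PP))/PP  lex  "liked"
[6,7] PP  lex  "plan"
[5,7] NP\(S\PP)  >  k=6
[2,7] NP  <  k=5
[1,7] S\(S/N)  >  k=2
[0,7] S\NP  <B  k=1
[7,8] S\(S\NP)  lex  "quickly"
[0,8] S  <  k=7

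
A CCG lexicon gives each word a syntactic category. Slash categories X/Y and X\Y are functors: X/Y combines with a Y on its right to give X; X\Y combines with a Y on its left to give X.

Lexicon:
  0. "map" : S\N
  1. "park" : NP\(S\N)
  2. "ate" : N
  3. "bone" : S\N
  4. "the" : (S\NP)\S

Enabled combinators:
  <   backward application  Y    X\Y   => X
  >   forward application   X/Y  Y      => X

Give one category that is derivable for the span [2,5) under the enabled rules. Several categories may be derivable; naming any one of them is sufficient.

S\NP

[0,5] S   <
  [0,2] NP   <
    [0,1] "map" : S\N
    [1,2] "park" : NP\(S\N)
  [2,5] S\NP   <
    [2,4] S   <
      [2,3] "ate" : N
      [3,4] "bone" : S\N
    [4,5] "the" : (S\NP)\S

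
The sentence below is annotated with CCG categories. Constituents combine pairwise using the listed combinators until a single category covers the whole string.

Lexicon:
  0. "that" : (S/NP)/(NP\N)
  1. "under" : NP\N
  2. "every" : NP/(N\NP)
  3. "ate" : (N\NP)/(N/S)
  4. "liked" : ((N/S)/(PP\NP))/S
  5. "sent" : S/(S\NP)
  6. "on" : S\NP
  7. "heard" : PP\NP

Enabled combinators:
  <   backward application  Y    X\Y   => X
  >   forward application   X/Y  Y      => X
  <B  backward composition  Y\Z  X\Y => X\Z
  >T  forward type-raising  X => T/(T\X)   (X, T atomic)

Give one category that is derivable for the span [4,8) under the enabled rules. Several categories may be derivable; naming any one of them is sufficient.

N/S

[0,8] S   >
  [0,2] S/NP   >
    [0,1] "that" : (S/NP)/(NP\N)
    [1,2] "under" : NP\N
  [2,8] NP   >
    [2,3] "every" : NP/(N\NP)
    [3,8] N\NP   >
      [3,4] "ate" : (N\NP)/(N/S)
      [4,8] N/S   >
        [4,7] (N/S)/(PP\NP)   >
          [4,5] "liked" : ((N/S)/(PP\NP))/S
          [5,7] S   >
            [5,6] "sent" : S/(S\NP)
            [6,7] "on" : S\NP
        [7,8] "heard" : PP\NP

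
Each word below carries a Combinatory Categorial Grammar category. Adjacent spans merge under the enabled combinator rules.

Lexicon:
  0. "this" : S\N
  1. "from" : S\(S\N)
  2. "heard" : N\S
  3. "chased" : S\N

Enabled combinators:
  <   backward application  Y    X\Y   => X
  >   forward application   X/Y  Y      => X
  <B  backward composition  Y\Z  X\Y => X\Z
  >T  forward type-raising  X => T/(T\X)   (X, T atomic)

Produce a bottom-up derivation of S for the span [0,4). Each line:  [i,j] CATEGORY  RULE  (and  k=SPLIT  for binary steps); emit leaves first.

[0,1] S\N  lex  "this"
[1,2] S\(S\N)  lex  "from"
[0,2] S  <  k=1
[2,3] N\S  lex  "heard"
[0,3] N  <  k=2
[3,4] S\N  lex  "chased"
[0,4] S  <  k=3

[0,4] S   <
  [0,3] N   <
    [0,2] S   <
      [0,1] "this" : S\N
      [1,2] "from" : S\(S\N)
    [2,3] "heard" : N\S
  [3,4] "chased" : S\N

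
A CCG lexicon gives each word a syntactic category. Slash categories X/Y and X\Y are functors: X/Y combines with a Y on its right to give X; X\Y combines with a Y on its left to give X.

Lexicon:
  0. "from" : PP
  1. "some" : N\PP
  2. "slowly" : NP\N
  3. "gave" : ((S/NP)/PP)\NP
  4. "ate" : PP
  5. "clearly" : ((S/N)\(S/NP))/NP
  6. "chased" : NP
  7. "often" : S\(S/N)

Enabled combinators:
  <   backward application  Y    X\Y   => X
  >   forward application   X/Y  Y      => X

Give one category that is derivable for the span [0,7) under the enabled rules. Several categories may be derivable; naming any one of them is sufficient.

S/N

[0,8] S   <
  [0,7] S/N   <
    [0,5] S/NP   >
      [0,4] (S/NP)/PP   <
        [0,3] NP   <
          [0,2] N   <
            [0,1] "from" : PP
            [1,2] "some" : N\PP
          [2,3] "slowly" : NP\N
        [3,4] "gave" : ((S/NP)/PP)\NP
      [4,5] "ate" : PP
    [5,7] (S/N)\(S/NP)   >
      [5,6] "clearly" : ((S/N)\(S/NP))/NP
      [6,7] "chased" : NP
  [7,8] "often" : S\(S/N)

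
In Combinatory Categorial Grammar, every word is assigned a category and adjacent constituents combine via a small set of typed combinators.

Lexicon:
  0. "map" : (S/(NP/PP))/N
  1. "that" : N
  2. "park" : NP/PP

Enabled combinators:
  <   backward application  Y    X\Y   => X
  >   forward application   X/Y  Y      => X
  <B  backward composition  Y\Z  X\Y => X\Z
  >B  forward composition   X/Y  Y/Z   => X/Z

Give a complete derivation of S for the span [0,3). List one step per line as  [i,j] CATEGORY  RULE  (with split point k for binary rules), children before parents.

[0,1] (S/(NP/PP))/N  lex  "map"
[1,2] N  lex  "that"
[0,2] S/(NP/PP)  >  k=1
[2,3] NP/PP  lex  "park"
[0,3] S  >  k=2

[0,3] S   >
  [0,2] S/(NP/PP)   >
    [0,1] "map" : (S/(NP/PP))/N
    [1,2] "that" : N
  [2,3] "park" : NP/PP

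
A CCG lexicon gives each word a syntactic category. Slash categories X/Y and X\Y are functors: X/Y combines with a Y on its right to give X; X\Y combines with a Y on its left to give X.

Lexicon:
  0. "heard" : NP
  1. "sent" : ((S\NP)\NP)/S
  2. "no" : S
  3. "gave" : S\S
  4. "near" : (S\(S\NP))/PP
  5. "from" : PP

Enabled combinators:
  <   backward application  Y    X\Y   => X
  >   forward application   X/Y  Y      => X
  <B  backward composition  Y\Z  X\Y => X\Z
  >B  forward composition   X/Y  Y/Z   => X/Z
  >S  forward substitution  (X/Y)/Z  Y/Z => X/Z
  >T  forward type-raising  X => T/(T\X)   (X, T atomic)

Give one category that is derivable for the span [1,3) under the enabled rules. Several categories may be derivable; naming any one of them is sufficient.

[0,6] S   <
  [0,4] S\NP   <B
    [0,3] S\NP   <
      [0,1] "heard" : NP
      [1,3] (S\NP)\NP   >
        [1,2] "sent" : ((S\NP)\NP)/S
        [2,3] "no" : S
    [3,4] "gave" : S\S
  [4,6] S\(S\NP)   >
    [4,5] "near" : (S\(S\NP))/PP
    [5,6] "from" : PP

(S\NP)\NP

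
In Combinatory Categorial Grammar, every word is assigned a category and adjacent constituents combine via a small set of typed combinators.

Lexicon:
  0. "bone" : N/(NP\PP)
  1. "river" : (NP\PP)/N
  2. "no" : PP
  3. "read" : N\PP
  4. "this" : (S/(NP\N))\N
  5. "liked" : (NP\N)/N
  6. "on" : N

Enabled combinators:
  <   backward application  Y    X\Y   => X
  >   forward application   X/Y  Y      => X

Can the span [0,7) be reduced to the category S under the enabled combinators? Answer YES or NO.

[0,7] S   >
  [0,5] S/(NP\N)   <
    [0,4] N   >
      [0,1] "bone" : N/(NP\PP)
      [1,4] NP\PP   >
        [1,2] "river" : (NP\PP)/N
        [2,4] N   <
          [2,3] "no" : PP
          [3,4] "read" : N\PP
    [4,5] "this" : (S/(NP\N))\N
  [5,7] NP\N   >
    [5,6] "liked" : (NP\N)/N
    [6,7] "on" : N

YES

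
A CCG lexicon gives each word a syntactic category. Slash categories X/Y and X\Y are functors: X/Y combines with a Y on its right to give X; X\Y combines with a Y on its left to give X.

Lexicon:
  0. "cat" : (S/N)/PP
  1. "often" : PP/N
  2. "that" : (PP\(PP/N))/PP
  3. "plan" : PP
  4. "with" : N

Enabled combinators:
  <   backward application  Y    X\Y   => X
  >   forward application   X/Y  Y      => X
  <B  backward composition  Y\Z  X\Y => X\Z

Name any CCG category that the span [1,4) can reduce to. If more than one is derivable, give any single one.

[0,5] S   >
  [0,4] S/N   >
    [0,1] "cat" : (S/N)/PP
    [1,4] PP   <
      [1,2] "often" : PP/N
      [2,4] PP\(PP/N)   >
        [2,3] "that" : (PP\(PP/N))/PP
        [3,4] "plan" : PP
  [4,5] "with" : N

PP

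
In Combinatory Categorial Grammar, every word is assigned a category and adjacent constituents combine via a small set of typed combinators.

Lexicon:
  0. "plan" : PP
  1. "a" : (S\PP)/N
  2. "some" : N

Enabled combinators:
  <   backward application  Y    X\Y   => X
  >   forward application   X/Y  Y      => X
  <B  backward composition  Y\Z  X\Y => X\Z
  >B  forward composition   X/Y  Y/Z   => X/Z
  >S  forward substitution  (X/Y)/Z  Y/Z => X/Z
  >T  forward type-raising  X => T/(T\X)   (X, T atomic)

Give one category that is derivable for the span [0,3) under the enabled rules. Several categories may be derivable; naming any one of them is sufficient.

S

[0,3] S   >
  [0,1] S/(S\PP)   >T
    [0,1] "plan" : PP
  [1,3] S\PP   >
    [1,2] "a" : (S\PP)/N
    [2,3] "some" : N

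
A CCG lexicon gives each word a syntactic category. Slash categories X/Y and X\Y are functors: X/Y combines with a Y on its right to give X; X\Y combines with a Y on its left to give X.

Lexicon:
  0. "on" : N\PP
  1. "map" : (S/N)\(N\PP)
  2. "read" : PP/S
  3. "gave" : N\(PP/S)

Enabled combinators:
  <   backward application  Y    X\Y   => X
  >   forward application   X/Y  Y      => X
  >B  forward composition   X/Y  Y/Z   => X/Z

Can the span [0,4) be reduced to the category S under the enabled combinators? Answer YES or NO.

[0,4] S   >
  [0,2] S/N   <
    [0,1] "on" : N\PP
    [1,2] "map" : (S/N)\(N\PP)
  [2,4] N   <
    [2,3] "read" : PP/S
    [3,4] "gave" : N\(PP/S)

YES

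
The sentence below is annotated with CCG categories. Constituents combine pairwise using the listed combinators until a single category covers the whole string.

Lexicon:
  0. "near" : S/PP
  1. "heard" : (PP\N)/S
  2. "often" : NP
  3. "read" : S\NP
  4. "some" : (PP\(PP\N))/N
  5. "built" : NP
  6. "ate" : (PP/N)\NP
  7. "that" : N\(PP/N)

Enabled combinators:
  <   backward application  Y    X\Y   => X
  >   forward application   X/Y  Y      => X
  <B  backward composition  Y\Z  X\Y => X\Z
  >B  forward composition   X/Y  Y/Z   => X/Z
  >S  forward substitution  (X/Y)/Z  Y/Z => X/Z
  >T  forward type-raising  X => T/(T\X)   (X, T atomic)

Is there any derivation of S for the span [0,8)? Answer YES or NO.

YES

[0,8] S   >
  [0,1] "near" : S/PP
  [1,8] PP   <
    [1,4] PP\N   >
      [1,2] "heard" : (PP\N)/S
      [2,4] S   >
        [2,3] S/(S\NP)   >T
          [2,3] "often" : NP
        [3,4] "read" : S\NP
    [4,8] PP\(PP\N)   >
      [4,5] "some" : (PP\(PP\N))/N
      [5,8] N   <
        [5,7] PP/N   <
          [5,6] "built" : NP
          [6,7] "ate" : (PP/N)\NP
        [7,8] "that" : N\(PP/N)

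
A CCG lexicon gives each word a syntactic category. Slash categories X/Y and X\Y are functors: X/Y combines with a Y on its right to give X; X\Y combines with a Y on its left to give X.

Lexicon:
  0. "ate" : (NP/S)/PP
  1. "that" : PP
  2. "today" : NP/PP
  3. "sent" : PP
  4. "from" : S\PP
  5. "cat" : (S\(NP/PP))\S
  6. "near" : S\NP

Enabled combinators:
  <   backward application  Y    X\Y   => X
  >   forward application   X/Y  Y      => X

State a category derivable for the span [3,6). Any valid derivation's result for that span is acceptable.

[0,7] S   <
  [0,6] NP   >
    [0,2] NP/S   >
      [0,1] "ate" : (NP/S)/PP
      [1,2] "that" : PP
    [2,6] S   <
      [2,3] "today" : NP/PP
      [3,6] S\(NP/PP)   <
        [3,5] S   <
          [3,4] "sent" : PP
          [4,5] "from" : S\PP
        [5,6] "cat" : (S\(NP/PP))\S
  [6,7] "near" : S\NP

S\(NP/PP)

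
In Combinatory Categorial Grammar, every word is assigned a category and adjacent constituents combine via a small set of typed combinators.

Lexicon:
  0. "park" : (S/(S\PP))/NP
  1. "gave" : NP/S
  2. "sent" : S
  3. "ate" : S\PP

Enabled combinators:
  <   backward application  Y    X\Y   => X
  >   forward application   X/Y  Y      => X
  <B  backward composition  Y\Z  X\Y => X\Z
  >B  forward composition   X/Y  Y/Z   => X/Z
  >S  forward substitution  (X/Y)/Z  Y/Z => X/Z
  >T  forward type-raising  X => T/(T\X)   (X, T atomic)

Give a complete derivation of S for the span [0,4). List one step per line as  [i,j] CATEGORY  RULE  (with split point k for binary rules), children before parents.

[0,1] (S/(S\PP))/NP  lex  "park"
[1,2] NP/S  lex  "gave"
[2,3] S  lex  "sent"
[1,3] NP  >  k=2
[0,3] S/(S\PP)  >  k=1
[3,4] S\PP  lex  "ate"
[0,4] S  >  k=3

[0,4] S   >
  [0,3] S/(S\PP)   >
    [0,1] "park" : (S/(S\PP))/NP
    [1,3] NP   >
      [1,2] "gave" : NP/S
      [2,3] "sent" : S
  [3,4] "ate" : S\PP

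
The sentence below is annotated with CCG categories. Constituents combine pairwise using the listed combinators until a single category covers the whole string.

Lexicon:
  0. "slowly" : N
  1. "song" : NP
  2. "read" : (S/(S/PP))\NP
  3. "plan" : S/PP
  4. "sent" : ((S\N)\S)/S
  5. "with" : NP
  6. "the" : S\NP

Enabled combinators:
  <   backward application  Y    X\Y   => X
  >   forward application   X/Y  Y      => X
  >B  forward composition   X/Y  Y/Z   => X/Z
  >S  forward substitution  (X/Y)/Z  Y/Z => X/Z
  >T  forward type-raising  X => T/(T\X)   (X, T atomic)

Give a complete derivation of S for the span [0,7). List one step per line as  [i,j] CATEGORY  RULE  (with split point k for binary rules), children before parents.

[0,1] N  lex  "slowly"
[1,2] NP  lex  "song"
[2,3] (S/(S/PP))\NP  lex  "read"
[1,3] S/(S/PP)  <  k=2
[3,4] S/PP  lex  "plan"
[1,4] S  >  k=3
[4,5] ((S\N)\S)/S  lex  "sent"
[5,6] NP  lex  "with"
[5,6] S/(S\NP)  >T
[6,7] S\NP  lex  "the"
[5,7] S  >  k=6
[4,7] (S\N)\S  >  k=5
[1,7] S\N  <  k=4
[0,7] S  <  k=1

[0,7] S   <
  [0,1] "slowly" : N
  [1,7] S\N   <
    [1,4] S   >
      [1,3] S/(S/PP)   <
        [1,2] "song" : NP
        [2,3] "read" : (S/(S/PP))\NP
      [3,4] "plan" : S/PP
    [4,7] (S\N)\S   >
      [4,5] "sent" : ((S\N)\S)/S
      [5,7] S   >
        [5,6] S/(S\NP)   >T
          [5,6] "with" : NP
        [6,7] "the" : S\NP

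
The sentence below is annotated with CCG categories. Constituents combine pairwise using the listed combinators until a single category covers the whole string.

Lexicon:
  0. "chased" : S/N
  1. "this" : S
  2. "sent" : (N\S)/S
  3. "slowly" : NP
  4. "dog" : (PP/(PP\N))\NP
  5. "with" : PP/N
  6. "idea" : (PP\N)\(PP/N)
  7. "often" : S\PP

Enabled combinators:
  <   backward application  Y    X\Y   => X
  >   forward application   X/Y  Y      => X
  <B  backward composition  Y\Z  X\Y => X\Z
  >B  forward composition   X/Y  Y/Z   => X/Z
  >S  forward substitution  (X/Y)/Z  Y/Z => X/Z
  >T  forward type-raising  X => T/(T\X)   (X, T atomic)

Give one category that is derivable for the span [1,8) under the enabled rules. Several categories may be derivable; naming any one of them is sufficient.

N

[0,8] S   >
  [0,1] "chased" : S/N
  [1,8] N   <
    [1,2] "this" : S
    [2,8] N\S   >
      [2,3] "sent" : (N\S)/S
      [3,8] S   <
        [3,7] PP   >
          [3,5] PP/(PP\N)   <
            [3,4] "slowly" : NP
            [4,5] "dog" : (PP/(PP\N))\NP
          [5,7] PP\N   <
            [5,6] "with" : PP/N
            [6,7] "idea" : (PP\N)\(PP/N)
        [7,8] "often" : S\PP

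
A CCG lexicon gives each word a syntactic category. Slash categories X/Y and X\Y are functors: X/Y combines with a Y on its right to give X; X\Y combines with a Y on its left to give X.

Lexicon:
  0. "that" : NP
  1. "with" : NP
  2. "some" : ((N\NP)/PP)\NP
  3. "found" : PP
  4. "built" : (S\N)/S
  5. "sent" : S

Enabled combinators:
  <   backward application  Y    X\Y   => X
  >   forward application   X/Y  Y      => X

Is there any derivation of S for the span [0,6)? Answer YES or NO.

[0,6] S   <
  [0,4] N   <
    [0,1] "that" : NP
    [1,4] N\NP   >
      [1,3] (N\NP)/PP   <
        [1,2] "with" : NP
        [2,3] "some" : ((N\NP)/PP)\NP
      [3,4] "found" : PP
  [4,6] S\N   >
    [4,5] "built" : (S\N)/S
    [5,6] "sent" : S

YES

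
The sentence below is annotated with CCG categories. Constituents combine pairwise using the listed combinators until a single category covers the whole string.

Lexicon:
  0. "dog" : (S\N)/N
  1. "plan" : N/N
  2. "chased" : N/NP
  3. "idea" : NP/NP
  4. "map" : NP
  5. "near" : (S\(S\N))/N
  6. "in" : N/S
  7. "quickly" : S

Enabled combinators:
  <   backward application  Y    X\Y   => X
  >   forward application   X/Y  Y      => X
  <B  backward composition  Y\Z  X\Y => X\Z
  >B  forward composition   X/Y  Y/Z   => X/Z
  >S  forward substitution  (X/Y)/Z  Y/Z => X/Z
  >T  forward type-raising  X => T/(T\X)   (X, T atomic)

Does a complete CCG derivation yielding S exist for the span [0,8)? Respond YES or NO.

YES

[0,8] S   <
  [0,5] S\N   >
    [0,1] "dog" : (S\N)/N
    [1,5] N   >
      [1,4] N/NP   >B
        [1,3] N/NP   >B
          [1,2] "plan" : N/N
          [2,3] "chased" : N/NP
        [3,4] "idea" : NP/NP
      [4,5] "map" : NP
  [5,8] S\(S\N)   >
    [5,6] "near" : (S\(S\N))/N
    [6,8] N   >
      [6,7] "in" : N/S
      [7,8] "quickly" : S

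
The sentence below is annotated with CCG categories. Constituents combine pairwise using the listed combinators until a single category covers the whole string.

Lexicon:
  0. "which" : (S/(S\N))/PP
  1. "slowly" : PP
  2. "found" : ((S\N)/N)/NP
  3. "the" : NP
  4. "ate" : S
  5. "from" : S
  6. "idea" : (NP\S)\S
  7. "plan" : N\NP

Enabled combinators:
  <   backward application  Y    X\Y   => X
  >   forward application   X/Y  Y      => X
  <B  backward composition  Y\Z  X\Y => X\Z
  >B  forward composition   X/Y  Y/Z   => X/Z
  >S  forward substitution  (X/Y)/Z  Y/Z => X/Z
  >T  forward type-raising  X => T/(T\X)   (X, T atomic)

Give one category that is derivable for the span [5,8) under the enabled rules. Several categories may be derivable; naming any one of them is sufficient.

N\S

[0,8] S   >
  [0,2] S/(S\N)   >
    [0,1] "which" : (S/(S\N))/PP
    [1,2] "slowly" : PP
  [2,8] S\N   >
    [2,4] (S\N)/N   >
      [2,3] "found" : ((S\N)/N)/NP
      [3,4] "the" : NP
    [4,8] N   >
      [4,5] N/(N\S)   >T
        [4,5] "ate" : S
      [5,8] N\S   <B
        [5,7] NP\S   <
          [5,6] "from" : S
          [6,7] "idea" : (NP\S)\S
        [7,8] "plan" : N\NP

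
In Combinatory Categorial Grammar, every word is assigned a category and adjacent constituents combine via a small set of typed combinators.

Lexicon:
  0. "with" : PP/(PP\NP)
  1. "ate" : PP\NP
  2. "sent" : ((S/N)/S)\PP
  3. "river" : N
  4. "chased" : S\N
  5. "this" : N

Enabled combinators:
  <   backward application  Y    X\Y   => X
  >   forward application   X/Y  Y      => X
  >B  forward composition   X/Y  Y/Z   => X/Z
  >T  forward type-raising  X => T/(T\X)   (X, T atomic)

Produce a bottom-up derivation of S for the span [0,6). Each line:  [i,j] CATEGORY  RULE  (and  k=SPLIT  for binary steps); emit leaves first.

[0,6] S   >
  [0,5] S/N   >
    [0,3] (S/N)/S   <
      [0,2] PP   >
        [0,1] "with" : PP/(PP\NP)
        [1,2] "ate" : PP\NP
      [2,3] "sent" : ((S/N)/S)\PP
    [3,5] S   >
      [3,4] S/(S\N)   >T
        [3,4] "river" : N
      [4,5] "chased" : S\N
  [5,6] "this" : N

[0,1] PP/(PP\NP)  lex  "with"
[1,2] PP\NP  lex  "ate"
[0,2] PP  >  k=1
[2,3] ((S/N)/S)\PP  lex  "sent"
[0,3] (S/N)/S  <  k=2
[3,4] N  lex  "river"
[3,4] S/(S\N)  >T
[4,5] S\N  lex  "chased"
[3,5] S  >  k=4
[0,5] S/N  >  k=3
[5,6] N  lex  "this"
[0,6] S  >  k=5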